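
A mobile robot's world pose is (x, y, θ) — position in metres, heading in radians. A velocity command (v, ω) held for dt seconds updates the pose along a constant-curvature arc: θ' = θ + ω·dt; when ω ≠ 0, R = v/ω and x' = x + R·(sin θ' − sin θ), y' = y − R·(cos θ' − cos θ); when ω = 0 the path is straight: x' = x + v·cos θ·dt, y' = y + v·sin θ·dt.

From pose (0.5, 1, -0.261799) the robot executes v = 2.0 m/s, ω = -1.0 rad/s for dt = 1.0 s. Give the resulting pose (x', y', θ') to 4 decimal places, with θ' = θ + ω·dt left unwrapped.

(1.8876, -0.3236, -1.2618)

θ' = -0.2618 + -1.0·1.0 = -1.2618
R = v/ω = 2.0/-1.0 = -2.0000
x' = 0.5 + -2.0000·(sin -1.2618 − sin -0.2618) = 1.8876
y' = 1 − -2.0000·(cos -1.2618 − cos -0.2618) = -0.3236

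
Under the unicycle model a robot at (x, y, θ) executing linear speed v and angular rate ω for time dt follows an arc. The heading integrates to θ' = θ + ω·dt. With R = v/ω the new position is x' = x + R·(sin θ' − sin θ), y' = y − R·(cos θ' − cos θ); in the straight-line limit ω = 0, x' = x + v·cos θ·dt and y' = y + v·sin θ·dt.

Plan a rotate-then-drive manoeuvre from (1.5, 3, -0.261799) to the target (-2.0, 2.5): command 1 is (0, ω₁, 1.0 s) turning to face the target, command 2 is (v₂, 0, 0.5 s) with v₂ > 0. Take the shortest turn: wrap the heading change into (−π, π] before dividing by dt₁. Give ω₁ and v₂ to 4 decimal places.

heading to target = atan2(2.5−3, -2−1.5) = -2.9997
Δθ = wrap(-2.9997 − -0.2618) = -2.7379; ω₁ = Δθ/dt₁ = -2.7379
distance = √((-2−1.5)² + (2.5−3)²) = 3.5355; v₂ = distance/dt₂ = 7.0711

ω₁ = -2.7379, v₂ = 7.0711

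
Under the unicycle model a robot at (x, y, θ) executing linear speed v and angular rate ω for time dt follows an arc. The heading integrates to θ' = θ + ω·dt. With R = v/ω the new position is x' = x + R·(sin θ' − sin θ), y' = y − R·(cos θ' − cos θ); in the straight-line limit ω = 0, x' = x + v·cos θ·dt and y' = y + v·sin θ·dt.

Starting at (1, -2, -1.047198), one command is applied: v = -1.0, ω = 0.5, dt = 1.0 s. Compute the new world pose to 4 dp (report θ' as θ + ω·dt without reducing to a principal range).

(0.3085, -1.2920, -0.5472)

θ' = -1.0472 + 0.5·1.0 = -0.5472
R = v/ω = -1.0/0.5 = -2.0000
x' = 1 + -2.0000·(sin -0.5472 − sin -1.0472) = 0.3085
y' = -2 − -2.0000·(cos -0.5472 − cos -1.0472) = -1.2920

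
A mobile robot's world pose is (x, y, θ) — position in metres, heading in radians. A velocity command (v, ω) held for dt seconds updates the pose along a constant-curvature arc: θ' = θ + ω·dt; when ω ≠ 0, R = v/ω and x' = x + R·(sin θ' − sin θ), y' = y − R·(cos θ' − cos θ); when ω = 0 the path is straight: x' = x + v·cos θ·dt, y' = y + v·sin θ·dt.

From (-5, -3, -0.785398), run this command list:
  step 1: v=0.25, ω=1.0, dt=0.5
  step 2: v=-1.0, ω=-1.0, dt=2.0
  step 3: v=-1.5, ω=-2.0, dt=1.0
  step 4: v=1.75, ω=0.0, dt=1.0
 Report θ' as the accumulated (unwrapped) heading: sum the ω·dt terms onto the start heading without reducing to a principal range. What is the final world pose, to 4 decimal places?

step 1: θ'=-0.2854 (R=0.2500) → pose (-4.8936, -3.0631, -0.2854)
step 2: θ'=-2.2854 (R=1.0000) → pose (-5.3674, -1.4482, -2.2854)
step 3: θ'=-4.2854 (R=0.7500) → pose (-4.1182, -1.6291, -4.2854)
step 4: θ'=-4.2854 (straight) → pose (-4.8430, -0.0363, -4.2854)

(-4.8430, -0.0363, -4.2854)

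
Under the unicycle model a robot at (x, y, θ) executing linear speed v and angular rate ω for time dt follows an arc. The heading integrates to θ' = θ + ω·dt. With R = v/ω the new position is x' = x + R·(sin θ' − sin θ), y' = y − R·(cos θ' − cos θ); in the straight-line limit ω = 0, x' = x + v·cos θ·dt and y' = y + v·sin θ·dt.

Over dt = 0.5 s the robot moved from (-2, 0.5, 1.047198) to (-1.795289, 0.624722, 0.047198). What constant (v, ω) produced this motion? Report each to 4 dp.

v = 0.5000, ω = -2.0000

Δθ = 0.047198 − 1.047198 = -1.000000
ω = Δθ/dt = -1.000000/0.5 = -2.0000
R = Δx/(sin θ' − sin θ) = -0.2500
v = R·ω = -0.2500·-2.0000 = 0.5000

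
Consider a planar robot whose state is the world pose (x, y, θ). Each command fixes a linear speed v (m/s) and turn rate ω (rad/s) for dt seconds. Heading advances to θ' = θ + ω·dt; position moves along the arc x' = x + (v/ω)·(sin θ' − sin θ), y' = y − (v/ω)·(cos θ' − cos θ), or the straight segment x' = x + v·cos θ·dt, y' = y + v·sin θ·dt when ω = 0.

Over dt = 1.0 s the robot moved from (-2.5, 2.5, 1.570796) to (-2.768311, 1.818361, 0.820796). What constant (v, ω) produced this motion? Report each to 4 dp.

Δθ = 0.820796 − 1.570796 = -0.750000
ω = Δθ/dt = -0.750000/1.0 = -0.7500
R = −Δy/(cos θ' − cos θ) = 1.0000
v = R·ω = 1.0000·-0.7500 = -0.7500

v = -0.7500, ω = -0.7500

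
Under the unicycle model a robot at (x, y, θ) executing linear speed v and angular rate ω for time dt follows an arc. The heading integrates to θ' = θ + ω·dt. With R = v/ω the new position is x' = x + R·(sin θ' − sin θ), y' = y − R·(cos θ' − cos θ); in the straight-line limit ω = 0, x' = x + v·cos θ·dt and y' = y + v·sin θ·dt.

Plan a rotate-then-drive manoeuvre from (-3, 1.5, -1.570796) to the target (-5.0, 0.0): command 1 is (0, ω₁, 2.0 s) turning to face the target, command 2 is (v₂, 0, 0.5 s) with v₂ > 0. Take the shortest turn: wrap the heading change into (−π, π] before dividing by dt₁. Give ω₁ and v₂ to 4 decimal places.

heading to target = atan2(0−1.5, -5−-3) = -2.4981
Δθ = wrap(-2.4981 − -1.5708) = -0.9273; ω₁ = Δθ/dt₁ = -0.4636
distance = √((-5−-3)² + (0−1.5)²) = 2.5000; v₂ = distance/dt₂ = 5.0000

ω₁ = -0.4636, v₂ = 5.0000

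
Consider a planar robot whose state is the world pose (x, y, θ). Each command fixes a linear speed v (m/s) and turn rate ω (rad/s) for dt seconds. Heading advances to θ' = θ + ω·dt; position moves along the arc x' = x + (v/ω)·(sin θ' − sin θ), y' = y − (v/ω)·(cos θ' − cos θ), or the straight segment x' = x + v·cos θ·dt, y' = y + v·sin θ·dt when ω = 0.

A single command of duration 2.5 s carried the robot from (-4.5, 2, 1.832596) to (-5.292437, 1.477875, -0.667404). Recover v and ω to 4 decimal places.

Δθ = -0.667404 − 1.832596 = -2.500000
ω = Δθ/dt = -2.500000/2.5 = -1.0000
R = Δx/(sin θ' − sin θ) = 0.5000
v = R·ω = 0.5000·-1.0000 = -0.5000

v = -0.5000, ω = -1.0000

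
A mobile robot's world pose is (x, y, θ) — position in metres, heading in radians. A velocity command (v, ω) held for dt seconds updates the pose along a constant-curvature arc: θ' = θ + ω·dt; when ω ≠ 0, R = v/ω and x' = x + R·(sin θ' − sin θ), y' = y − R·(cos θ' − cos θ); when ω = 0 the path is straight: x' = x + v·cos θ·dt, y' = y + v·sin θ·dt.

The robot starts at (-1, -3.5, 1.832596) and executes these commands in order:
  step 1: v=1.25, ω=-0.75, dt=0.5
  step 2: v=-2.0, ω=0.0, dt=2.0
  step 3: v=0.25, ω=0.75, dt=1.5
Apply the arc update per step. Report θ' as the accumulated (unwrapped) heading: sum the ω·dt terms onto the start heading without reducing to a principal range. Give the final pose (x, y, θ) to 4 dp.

step 1: θ'=1.4576 (R=-1.6667) → pose (-1.0461, -2.8804, 1.4576)
step 2: θ'=1.4576 (straight) → pose (-1.4980, -6.8548, 1.4576)
step 3: θ'=2.5826 (R=0.3333) → pose (-1.6524, -6.5345, 2.5826)

(-1.6524, -6.5345, 2.5826)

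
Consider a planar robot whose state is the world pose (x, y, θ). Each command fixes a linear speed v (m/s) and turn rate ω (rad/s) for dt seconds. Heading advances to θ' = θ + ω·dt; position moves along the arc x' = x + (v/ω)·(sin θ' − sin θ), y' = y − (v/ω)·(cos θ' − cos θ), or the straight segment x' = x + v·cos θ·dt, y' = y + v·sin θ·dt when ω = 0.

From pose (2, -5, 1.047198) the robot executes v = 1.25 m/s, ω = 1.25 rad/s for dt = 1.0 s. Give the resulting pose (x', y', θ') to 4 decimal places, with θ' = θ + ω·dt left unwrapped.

(1.8815, -3.8358, 2.2972)

θ' = 1.0472 + 1.25·1.0 = 2.2972
R = v/ω = 1.25/1.25 = 1.0000
x' = 2 + 1.0000·(sin 2.2972 − sin 1.0472) = 1.8815
y' = -5 − 1.0000·(cos 2.2972 − cos 1.0472) = -3.8358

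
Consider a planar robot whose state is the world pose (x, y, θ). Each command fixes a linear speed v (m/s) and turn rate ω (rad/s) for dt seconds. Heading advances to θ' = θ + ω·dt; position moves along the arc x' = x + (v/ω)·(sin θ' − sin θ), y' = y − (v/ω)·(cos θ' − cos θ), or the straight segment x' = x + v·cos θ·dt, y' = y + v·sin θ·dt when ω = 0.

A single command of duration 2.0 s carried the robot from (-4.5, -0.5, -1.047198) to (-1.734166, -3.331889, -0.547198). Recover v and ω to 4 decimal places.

v = 2.0000, ω = 0.2500

Δθ = -0.547198 − -1.047198 = 0.500000
ω = Δθ/dt = 0.500000/2.0 = 0.2500
R = −Δy/(cos θ' − cos θ) = 8.0000
v = R·ω = 8.0000·0.2500 = 2.0000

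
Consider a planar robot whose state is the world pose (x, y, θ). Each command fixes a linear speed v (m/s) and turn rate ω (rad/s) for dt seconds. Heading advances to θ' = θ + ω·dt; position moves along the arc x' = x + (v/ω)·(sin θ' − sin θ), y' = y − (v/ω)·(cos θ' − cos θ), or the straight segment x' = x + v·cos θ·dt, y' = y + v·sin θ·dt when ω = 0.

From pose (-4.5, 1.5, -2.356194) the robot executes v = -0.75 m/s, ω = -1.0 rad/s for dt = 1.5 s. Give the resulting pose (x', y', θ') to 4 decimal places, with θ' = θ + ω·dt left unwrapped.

(-3.4782, 1.5362, -3.8562)

θ' = -2.3562 + -1.0·1.5 = -3.8562
R = v/ω = -0.75/-1.0 = 0.7500
x' = -4.5 + 0.7500·(sin -3.8562 − sin -2.3562) = -3.4782
y' = 1.5 − 0.7500·(cos -3.8562 − cos -2.3562) = 1.5362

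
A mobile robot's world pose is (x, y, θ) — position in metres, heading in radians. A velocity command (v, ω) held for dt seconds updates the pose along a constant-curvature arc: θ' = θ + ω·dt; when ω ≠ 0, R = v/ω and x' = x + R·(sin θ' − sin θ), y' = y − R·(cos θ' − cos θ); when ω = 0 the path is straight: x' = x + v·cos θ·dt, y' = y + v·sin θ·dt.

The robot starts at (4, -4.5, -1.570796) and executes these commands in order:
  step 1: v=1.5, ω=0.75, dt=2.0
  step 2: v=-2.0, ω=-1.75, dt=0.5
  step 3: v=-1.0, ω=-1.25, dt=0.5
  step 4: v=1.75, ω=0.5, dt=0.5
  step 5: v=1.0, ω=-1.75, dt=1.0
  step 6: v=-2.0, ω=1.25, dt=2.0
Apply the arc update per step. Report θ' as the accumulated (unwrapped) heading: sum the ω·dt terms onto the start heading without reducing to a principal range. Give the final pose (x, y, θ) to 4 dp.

(5.2082, -4.1905, -0.5708)

step 1: θ'=-0.0708 (R=2.0000) → pose (5.8585, -6.4950, -0.0708)
step 2: θ'=-0.9458 (R=1.1429) → pose (5.0126, -6.0237, -0.9458)
step 3: θ'=-1.5708 (R=0.8000) → pose (4.8613, -5.5556, -1.5708)
step 4: θ'=-1.3208 (R=3.5000) → pose (4.9701, -6.4215, -1.3208)
step 5: θ'=-3.0708 (R=-0.5714) → pose (4.4569, -7.1329, -3.0708)
step 6: θ'=-0.5708 (R=-1.6000) → pose (5.2082, -4.1905, -0.5708)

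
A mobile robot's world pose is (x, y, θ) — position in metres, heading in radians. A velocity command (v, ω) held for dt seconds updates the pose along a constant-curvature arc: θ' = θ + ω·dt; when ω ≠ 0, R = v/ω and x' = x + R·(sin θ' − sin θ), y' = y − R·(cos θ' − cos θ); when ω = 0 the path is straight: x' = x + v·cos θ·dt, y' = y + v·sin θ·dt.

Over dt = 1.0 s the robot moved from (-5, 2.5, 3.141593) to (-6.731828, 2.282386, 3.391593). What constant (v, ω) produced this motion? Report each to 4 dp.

Δθ = 3.391593 − 3.141593 = 0.250000
ω = Δθ/dt = 0.250000/1.0 = 0.2500
R = Δx/(sin θ' − sin θ) = 7.0000
v = R·ω = 7.0000·0.2500 = 1.7500

v = 1.7500, ω = 0.2500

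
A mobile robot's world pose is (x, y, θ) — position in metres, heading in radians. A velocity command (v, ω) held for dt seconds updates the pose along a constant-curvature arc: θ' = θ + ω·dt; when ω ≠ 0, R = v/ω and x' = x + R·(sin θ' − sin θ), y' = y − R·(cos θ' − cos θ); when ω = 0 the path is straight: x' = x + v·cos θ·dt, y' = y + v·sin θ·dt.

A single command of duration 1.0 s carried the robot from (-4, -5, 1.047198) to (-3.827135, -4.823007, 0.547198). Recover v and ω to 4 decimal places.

v = 0.2500, ω = -0.5000

Δθ = 0.547198 − 1.047198 = -0.500000
ω = Δθ/dt = -0.500000/1.0 = -0.5000
R = −Δy/(cos θ' − cos θ) = -0.5000
v = R·ω = -0.5000·-0.5000 = 0.2500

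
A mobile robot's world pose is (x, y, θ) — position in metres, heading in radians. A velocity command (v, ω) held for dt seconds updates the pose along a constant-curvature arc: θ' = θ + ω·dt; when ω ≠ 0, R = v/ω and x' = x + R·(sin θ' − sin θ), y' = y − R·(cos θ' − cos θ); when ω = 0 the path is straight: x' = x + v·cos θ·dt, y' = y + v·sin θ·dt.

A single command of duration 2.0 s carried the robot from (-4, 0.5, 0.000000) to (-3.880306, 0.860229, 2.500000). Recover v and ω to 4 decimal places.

v = 0.2500, ω = 1.2500

Δθ = 2.500000 − 0.000000 = 2.500000
ω = Δθ/dt = 2.500000/2.0 = 1.2500
R = −Δy/(cos θ' − cos θ) = 0.2000
v = R·ω = 0.2000·1.2500 = 0.2500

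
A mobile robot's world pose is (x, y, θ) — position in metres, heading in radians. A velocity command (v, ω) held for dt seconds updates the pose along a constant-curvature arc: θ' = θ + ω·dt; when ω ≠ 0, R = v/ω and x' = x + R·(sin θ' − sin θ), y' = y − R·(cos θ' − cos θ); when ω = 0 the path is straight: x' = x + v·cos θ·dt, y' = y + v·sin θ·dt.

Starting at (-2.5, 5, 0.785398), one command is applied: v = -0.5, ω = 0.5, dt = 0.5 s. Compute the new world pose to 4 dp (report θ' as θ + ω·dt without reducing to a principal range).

(-2.6530, 4.8031, 1.0354)

θ' = 0.7854 + 0.5·0.5 = 1.0354
R = v/ω = -0.5/0.5 = -1.0000
x' = -2.5 + -1.0000·(sin 1.0354 − sin 0.7854) = -2.6530
y' = 5 − -1.0000·(cos 1.0354 − cos 0.7854) = 4.8031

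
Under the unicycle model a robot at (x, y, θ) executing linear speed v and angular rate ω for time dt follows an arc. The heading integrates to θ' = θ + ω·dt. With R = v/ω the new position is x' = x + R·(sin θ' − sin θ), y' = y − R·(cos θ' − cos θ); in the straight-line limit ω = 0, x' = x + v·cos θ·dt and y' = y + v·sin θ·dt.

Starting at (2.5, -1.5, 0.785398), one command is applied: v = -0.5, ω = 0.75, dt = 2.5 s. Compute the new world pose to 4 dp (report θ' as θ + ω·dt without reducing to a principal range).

θ' = 0.7854 + 0.75·2.5 = 2.6604
R = v/ω = -0.5/0.75 = -0.6667
x' = 2.5 + -0.6667·(sin 2.6604 − sin 0.7854) = 2.6628
y' = -1.5 − -0.6667·(cos 2.6604 − cos 0.7854) = -2.5624

(2.6628, -2.5624, 2.6604)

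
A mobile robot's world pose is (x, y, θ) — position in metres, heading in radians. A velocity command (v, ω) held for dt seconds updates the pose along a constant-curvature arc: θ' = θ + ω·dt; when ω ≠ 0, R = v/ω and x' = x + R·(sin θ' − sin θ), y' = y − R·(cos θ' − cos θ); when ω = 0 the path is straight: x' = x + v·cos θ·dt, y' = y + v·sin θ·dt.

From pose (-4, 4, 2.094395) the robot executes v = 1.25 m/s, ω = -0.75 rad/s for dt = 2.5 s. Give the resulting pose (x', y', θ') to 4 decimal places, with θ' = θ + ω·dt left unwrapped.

(-2.9194, 6.4600, 0.2194)

θ' = 2.0944 + -0.75·2.5 = 0.2194
R = v/ω = 1.25/-0.75 = -1.6667
x' = -4 + -1.6667·(sin 0.2194 − sin 2.0944) = -2.9194
y' = 4 − -1.6667·(cos 0.2194 − cos 2.0944) = 6.4600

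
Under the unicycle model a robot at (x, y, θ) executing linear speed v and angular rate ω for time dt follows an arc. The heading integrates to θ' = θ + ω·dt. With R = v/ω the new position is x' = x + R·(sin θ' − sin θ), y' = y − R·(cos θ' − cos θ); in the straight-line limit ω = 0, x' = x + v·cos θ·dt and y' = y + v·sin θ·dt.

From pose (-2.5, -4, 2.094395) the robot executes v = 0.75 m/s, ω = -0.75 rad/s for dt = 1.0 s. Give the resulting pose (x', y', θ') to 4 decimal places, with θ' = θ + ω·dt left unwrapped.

θ' = 2.0944 + -0.75·1.0 = 1.3444
R = v/ω = 0.75/-0.75 = -1.0000
x' = -2.5 + -1.0000·(sin 1.3444 − sin 2.0944) = -2.6085
y' = -4 − -1.0000·(cos 1.3444 − cos 2.0944) = -3.2755

(-2.6085, -3.2755, 1.3444)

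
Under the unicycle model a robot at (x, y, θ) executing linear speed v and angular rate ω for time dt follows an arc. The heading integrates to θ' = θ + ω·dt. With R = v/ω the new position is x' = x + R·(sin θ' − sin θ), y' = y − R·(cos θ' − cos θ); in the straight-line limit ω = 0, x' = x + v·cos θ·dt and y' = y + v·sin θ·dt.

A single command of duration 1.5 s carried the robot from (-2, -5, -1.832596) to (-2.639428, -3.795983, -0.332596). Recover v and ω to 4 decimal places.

v = -1.0000, ω = 1.0000

Δθ = -0.332596 − -1.832596 = 1.500000
ω = Δθ/dt = 1.500000/1.5 = 1.0000
R = −Δy/(cos θ' − cos θ) = -1.0000
v = R·ω = -1.0000·1.0000 = -1.0000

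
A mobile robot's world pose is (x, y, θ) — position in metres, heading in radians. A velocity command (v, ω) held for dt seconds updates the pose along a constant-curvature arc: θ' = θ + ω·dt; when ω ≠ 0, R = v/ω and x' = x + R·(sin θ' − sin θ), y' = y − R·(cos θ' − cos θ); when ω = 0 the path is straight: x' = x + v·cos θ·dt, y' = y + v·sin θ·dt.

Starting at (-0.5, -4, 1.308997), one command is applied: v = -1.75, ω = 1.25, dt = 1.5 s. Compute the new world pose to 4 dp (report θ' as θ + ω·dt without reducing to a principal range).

(0.9116, -5.7611, 3.1840)

θ' = 1.3090 + 1.25·1.5 = 3.1840
R = v/ω = -1.75/1.25 = -1.4000
x' = -0.5 + -1.4000·(sin 3.1840 − sin 1.3090) = 0.9116
y' = -4 − -1.4000·(cos 3.1840 − cos 1.3090) = -5.7611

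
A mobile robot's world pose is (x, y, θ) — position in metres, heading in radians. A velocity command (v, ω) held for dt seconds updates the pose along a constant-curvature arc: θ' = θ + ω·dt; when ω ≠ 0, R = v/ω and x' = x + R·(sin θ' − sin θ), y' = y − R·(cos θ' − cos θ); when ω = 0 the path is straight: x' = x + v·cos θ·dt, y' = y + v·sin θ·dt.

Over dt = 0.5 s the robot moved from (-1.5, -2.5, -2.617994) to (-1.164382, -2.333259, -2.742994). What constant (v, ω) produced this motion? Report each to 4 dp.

v = -0.7500, ω = -0.2500

Δθ = -2.742994 − -2.617994 = -0.125000
ω = Δθ/dt = -0.125000/0.5 = -0.2500
R = Δx/(sin θ' − sin θ) = 3.0000
v = R·ω = 3.0000·-0.2500 = -0.7500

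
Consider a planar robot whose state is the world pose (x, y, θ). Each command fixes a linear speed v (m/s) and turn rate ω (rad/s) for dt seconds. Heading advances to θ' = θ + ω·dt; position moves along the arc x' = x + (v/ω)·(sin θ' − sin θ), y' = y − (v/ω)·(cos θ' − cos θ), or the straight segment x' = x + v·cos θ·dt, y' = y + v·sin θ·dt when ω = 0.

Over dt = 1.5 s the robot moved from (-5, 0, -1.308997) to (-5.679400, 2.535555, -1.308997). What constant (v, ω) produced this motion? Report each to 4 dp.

Δθ = -1.308997 − -1.308997 = 0.000000
ω = Δθ/dt = 0.000000/1.5 = 0.0000
ω = 0 → v = (Δx·cos θ + Δy·sin θ)/dt = -1.7500

v = -1.7500, ω = 0.0000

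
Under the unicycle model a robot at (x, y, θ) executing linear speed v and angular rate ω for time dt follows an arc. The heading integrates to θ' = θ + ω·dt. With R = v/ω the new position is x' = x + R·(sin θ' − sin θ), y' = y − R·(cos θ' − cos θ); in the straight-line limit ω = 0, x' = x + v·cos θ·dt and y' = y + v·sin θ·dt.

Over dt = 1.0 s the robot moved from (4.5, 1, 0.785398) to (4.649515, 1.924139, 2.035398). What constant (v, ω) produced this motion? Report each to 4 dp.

Δθ = 2.035398 − 0.785398 = 1.250000
ω = Δθ/dt = 1.250000/1.0 = 1.2500
R = −Δy/(cos θ' − cos θ) = 0.8000
v = R·ω = 0.8000·1.2500 = 1.0000

v = 1.0000, ω = 1.2500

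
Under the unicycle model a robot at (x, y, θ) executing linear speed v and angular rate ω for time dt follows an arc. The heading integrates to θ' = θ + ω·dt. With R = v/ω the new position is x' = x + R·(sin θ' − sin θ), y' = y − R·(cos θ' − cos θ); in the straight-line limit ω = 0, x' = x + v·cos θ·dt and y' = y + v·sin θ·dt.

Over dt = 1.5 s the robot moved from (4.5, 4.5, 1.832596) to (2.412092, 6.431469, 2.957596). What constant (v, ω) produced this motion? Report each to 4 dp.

Δθ = 2.957596 − 1.832596 = 1.125000
ω = Δθ/dt = 1.125000/1.5 = 0.7500
R = Δx/(sin θ' − sin θ) = 2.6667
v = R·ω = 2.6667·0.7500 = 2.0000

v = 2.0000, ω = 0.7500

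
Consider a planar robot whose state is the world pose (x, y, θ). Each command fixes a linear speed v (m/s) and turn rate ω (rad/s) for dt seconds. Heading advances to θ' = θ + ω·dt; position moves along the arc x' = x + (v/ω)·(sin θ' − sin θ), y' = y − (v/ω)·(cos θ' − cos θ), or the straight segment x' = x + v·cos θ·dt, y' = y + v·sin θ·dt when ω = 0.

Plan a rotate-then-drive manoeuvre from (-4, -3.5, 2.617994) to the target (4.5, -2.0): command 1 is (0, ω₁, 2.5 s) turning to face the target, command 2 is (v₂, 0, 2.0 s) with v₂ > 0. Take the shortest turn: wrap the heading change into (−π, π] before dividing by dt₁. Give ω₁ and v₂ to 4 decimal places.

heading to target = atan2(-2−-3.5, 4.5−-4) = 0.1747
Δθ = wrap(0.1747 − 2.6180) = -2.4433; ω₁ = Δθ/dt₁ = -0.9773
distance = √((4.5−-4)² + (-2−-3.5)²) = 8.6313; v₂ = distance/dt₂ = 4.3157

ω₁ = -0.9773, v₂ = 4.3157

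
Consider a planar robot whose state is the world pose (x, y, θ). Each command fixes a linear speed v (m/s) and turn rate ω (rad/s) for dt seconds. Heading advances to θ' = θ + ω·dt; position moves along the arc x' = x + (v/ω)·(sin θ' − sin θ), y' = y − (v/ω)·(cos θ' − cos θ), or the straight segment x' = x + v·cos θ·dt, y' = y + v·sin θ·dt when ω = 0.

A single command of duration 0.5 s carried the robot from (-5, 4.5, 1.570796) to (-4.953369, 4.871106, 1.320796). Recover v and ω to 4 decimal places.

v = 0.7500, ω = -0.5000

Δθ = 1.320796 − 1.570796 = -0.250000
ω = Δθ/dt = -0.250000/0.5 = -0.5000
R = −Δy/(cos θ' − cos θ) = -1.5000
v = R·ω = -1.5000·-0.5000 = 0.7500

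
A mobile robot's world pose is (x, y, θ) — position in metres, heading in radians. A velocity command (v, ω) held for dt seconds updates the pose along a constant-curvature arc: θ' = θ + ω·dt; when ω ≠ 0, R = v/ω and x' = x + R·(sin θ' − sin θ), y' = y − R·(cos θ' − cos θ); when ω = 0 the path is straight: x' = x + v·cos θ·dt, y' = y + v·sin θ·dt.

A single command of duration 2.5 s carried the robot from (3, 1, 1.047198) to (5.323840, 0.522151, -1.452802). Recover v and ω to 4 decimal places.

Δθ = -1.452802 − 1.047198 = -2.500000
ω = Δθ/dt = -2.500000/2.5 = -1.0000
R = Δx/(sin θ' − sin θ) = -1.2500
v = R·ω = -1.2500·-1.0000 = 1.2500

v = 1.2500, ω = -1.0000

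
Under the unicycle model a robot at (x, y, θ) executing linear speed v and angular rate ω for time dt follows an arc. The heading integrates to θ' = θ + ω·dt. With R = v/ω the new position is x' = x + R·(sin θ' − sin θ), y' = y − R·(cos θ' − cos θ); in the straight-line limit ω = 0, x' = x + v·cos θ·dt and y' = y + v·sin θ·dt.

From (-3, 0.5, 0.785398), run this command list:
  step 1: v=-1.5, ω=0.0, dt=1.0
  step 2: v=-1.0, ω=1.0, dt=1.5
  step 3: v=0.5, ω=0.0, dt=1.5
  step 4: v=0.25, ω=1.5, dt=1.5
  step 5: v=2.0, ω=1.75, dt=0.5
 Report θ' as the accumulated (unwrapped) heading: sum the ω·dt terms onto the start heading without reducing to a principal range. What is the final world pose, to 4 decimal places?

(-4.6409, -2.3722, 5.4104)

step 1: θ'=0.7854 (straight) → pose (-4.0607, -0.5607, 0.7854)
step 2: θ'=2.2854 (R=-1.0000) → pose (-4.1089, -1.9231, 2.2854)
step 3: θ'=2.2854 (straight) → pose (-4.6004, -1.3566, 2.2854)
step 4: θ'=4.5354 (R=0.1667) → pose (-4.8904, -1.4364, 4.5354)
step 5: θ'=5.4104 (R=1.1429) → pose (-4.6409, -2.3722, 5.4104)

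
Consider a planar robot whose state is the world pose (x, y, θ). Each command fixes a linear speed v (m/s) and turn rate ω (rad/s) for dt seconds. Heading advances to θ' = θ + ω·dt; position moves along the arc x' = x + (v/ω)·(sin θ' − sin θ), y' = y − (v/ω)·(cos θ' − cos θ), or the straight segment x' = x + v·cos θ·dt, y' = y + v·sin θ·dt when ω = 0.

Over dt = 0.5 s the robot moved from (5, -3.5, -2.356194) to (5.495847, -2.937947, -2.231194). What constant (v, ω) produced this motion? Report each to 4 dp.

Δθ = -2.231194 − -2.356194 = 0.125000
ω = Δθ/dt = 0.125000/0.5 = 0.2500
R = −Δy/(cos θ' − cos θ) = -6.0000
v = R·ω = -6.0000·0.2500 = -1.5000

v = -1.5000, ω = 0.2500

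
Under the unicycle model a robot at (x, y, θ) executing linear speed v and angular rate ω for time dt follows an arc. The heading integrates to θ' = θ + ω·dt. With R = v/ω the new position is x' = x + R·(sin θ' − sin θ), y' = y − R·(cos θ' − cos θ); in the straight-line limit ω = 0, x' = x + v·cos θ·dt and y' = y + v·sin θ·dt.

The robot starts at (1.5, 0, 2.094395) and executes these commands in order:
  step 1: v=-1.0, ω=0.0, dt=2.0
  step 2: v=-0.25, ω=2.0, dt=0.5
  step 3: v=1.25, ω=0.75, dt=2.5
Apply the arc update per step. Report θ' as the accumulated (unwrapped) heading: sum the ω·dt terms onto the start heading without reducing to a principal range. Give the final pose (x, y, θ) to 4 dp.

(0.9118, -3.8829, 4.9694)

step 1: θ'=2.0944 (straight) → pose (2.5000, -1.7321, 2.0944)
step 2: θ'=3.0944 (R=-0.1250) → pose (2.6024, -1.7944, 3.0944)
step 3: θ'=4.9694 (R=1.6667) → pose (0.9118, -3.8829, 4.9694)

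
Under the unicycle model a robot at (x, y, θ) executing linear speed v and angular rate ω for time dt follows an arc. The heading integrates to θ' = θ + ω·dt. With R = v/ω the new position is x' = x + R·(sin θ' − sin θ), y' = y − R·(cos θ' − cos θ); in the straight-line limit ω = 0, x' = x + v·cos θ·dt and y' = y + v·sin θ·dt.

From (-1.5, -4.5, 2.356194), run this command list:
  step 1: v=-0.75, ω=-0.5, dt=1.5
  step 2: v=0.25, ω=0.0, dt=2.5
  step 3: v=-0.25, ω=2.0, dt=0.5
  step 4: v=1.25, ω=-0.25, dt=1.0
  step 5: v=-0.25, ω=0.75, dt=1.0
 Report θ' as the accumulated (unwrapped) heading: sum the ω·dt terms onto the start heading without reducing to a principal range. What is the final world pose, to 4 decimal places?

step 1: θ'=1.6062 (R=1.5000) → pose (-1.0616, -5.5076, 1.6062)
step 2: θ'=1.6062 (straight) → pose (-1.0837, -4.8830, 1.6062)
step 3: θ'=2.6062 (R=-0.1250) → pose (-1.0226, -4.9861, 2.6062)
step 4: θ'=2.3562 (R=-5.0000) → pose (-2.0072, -4.2213, 2.3562)
step 5: θ'=3.1062 (R=-0.3333) → pose (-1.7833, -4.3187, 3.1062)

(-1.7833, -4.3187, 3.1062)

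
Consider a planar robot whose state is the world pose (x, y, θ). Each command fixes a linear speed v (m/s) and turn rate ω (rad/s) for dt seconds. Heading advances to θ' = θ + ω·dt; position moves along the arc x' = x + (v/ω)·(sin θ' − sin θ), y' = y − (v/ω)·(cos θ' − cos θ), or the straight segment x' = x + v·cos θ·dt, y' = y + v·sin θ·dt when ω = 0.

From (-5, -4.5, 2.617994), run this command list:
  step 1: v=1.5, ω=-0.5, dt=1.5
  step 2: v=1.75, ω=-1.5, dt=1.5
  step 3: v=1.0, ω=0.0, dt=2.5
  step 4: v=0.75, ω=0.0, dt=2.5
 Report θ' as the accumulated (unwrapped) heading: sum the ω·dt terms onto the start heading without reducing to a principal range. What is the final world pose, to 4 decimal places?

step 1: θ'=1.8680 (R=-3.0000) → pose (-6.3685, -2.7804, 1.8680)
step 2: θ'=-0.3820 (R=-1.1667) → pose (-4.8180, -1.3562, -0.3820)
step 3: θ'=-0.3820 (straight) → pose (-2.4983, -2.2882, -0.3820)
step 4: θ'=-0.3820 (straight) → pose (-0.7584, -2.9872, -0.3820)

(-0.7584, -2.9872, -0.3820)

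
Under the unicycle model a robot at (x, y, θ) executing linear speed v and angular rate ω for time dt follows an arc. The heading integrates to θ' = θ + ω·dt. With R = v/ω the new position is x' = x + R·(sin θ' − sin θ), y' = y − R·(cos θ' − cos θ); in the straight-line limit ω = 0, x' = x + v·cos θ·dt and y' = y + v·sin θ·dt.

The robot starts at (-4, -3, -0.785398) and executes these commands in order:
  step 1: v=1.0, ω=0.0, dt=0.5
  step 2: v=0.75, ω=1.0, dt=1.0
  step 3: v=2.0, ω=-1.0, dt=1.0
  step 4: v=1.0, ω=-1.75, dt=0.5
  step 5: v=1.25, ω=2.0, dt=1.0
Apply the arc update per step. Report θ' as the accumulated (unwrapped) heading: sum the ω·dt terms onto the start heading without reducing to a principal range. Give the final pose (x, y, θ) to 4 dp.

step 1: θ'=-0.7854 (straight) → pose (-3.6464, -3.3536, -0.7854)
step 2: θ'=0.2146 (R=0.7500) → pose (-2.9564, -3.5560, 0.2146)
step 3: θ'=-0.7854 (R=-2.0000) → pose (-1.1163, -4.0959, -0.7854)
step 4: θ'=-1.6604 (R=-0.5714) → pose (-0.9512, -4.5511, -1.6604)
step 5: θ'=0.3396 (R=0.6250) → pose (-0.1205, -5.1964, 0.3396)

(-0.1205, -5.1964, 0.3396)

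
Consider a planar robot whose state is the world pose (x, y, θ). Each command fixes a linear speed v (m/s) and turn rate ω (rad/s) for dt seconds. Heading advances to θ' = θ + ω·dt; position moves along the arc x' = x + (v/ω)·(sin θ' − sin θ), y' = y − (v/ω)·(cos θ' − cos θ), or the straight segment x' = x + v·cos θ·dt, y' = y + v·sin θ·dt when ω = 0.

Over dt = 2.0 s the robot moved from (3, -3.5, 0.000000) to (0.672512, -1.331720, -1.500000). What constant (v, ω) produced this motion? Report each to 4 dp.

Δθ = -1.500000 − 0.000000 = -1.500000
ω = Δθ/dt = -1.500000/2.0 = -0.7500
R = Δx/(sin θ' − sin θ) = 2.3333
v = R·ω = 2.3333·-0.7500 = -1.7500

v = -1.7500, ω = -0.7500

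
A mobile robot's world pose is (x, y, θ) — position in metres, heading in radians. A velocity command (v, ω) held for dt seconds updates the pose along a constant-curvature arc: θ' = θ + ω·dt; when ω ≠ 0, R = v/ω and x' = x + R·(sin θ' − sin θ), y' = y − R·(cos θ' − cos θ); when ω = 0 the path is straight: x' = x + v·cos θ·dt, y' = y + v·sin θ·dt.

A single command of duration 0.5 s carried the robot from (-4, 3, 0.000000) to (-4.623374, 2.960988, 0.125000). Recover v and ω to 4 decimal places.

v = -1.2500, ω = 0.2500

Δθ = 0.125000 − 0.000000 = 0.125000
ω = Δθ/dt = 0.125000/0.5 = 0.2500
R = Δx/(sin θ' − sin θ) = -5.0000
v = R·ω = -5.0000·0.2500 = -1.2500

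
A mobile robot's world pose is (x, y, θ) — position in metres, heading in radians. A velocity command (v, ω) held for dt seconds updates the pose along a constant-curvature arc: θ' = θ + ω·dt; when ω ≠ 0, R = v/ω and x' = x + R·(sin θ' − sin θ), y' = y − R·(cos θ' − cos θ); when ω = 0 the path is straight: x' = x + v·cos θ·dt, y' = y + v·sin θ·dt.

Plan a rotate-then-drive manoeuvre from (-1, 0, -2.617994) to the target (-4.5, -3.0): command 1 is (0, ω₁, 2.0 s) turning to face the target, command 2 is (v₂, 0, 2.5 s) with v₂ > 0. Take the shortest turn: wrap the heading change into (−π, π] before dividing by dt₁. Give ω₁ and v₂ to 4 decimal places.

heading to target = atan2(-3−0, -4.5−-1) = -2.4330
Δθ = wrap(-2.4330 − -2.6180) = 0.1850; ω₁ = Δθ/dt₁ = 0.0925
distance = √((-4.5−-1)² + (-3−0)²) = 4.6098; v₂ = distance/dt₂ = 1.8439

ω₁ = 0.0925, v₂ = 1.8439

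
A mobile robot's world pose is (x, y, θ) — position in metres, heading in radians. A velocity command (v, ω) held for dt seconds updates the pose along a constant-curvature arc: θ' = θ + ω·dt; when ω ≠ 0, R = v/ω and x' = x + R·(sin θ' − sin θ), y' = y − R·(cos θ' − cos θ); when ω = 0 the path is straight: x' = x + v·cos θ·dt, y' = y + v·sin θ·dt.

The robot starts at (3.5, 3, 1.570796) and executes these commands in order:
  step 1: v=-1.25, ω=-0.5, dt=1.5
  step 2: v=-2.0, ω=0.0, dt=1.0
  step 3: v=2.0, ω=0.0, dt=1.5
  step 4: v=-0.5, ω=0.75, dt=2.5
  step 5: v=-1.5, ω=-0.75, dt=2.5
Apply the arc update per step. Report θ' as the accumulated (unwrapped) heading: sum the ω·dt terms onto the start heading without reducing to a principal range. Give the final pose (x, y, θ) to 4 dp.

step 1: θ'=0.8208 (R=2.5000) → pose (2.8292, 1.2959, 0.8208)
step 2: θ'=0.8208 (straight) → pose (1.4659, -0.1675, 0.8208)
step 3: θ'=0.8208 (straight) → pose (3.5109, 2.0276, 0.8208)
step 4: θ'=2.6958 (R=-0.6667) → pose (3.7112, 0.9717, 2.6958)
step 5: θ'=0.8208 (R=2.0000) → pose (4.3122, -2.1962, 0.8208)

(4.3122, -2.1962, 0.8208)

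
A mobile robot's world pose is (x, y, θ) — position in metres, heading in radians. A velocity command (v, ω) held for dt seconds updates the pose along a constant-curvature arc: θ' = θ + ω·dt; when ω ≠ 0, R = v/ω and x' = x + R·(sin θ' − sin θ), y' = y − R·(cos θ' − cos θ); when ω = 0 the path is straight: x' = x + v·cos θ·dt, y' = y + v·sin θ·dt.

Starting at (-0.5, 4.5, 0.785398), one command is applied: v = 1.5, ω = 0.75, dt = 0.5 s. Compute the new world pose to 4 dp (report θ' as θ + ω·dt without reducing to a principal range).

θ' = 0.7854 + 0.75·0.5 = 1.1604
R = v/ω = 1.5/0.75 = 2.0000
x' = -0.5 + 2.0000·(sin 1.1604 − sin 0.7854) = -0.0803
y' = 4.5 − 2.0000·(cos 1.1604 − cos 0.7854) = 5.1163

(-0.0803, 5.1163, 1.1604)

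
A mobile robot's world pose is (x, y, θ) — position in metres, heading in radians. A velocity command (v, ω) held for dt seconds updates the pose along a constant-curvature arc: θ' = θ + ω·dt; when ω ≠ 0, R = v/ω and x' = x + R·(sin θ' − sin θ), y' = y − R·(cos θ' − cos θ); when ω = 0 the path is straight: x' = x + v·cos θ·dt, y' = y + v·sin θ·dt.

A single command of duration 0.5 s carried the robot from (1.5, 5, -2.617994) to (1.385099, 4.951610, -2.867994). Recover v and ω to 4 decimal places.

v = 0.2500, ω = -0.5000

Δθ = -2.867994 − -2.617994 = -0.250000
ω = Δθ/dt = -0.250000/0.5 = -0.5000
R = Δx/(sin θ' − sin θ) = -0.5000
v = R·ω = -0.5000·-0.5000 = 0.2500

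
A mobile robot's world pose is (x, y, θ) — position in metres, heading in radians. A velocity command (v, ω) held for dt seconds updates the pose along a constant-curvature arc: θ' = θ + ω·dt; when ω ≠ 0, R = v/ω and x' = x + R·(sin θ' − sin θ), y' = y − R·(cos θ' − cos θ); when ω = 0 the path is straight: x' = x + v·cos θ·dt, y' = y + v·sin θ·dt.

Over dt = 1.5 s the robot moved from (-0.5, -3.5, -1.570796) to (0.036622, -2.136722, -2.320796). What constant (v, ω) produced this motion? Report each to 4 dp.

Δθ = -2.320796 − -1.570796 = -0.750000
ω = Δθ/dt = -0.750000/1.5 = -0.5000
R = −Δy/(cos θ' − cos θ) = 2.0000
v = R·ω = 2.0000·-0.5000 = -1.0000

v = -1.0000, ω = -0.5000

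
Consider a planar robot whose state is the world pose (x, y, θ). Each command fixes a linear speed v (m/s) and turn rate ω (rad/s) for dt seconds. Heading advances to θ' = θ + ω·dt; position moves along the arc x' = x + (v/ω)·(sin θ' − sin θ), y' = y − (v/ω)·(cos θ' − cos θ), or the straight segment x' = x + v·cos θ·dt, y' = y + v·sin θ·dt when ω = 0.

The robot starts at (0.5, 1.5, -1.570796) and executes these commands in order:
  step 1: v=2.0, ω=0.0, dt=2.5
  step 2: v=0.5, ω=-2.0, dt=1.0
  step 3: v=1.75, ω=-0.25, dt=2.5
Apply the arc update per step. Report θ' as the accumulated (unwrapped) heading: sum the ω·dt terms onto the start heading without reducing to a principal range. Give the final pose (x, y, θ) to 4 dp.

step 1: θ'=-1.5708 (straight) → pose (0.5000, -3.5000, -1.5708)
step 2: θ'=-3.5708 (R=-0.2500) → pose (0.1460, -3.7273, -3.5708)
step 3: θ'=-4.1958 (R=-7.0000) → pose (-3.0276, -0.8197, -4.1958)

(-3.0276, -0.8197, -4.1958)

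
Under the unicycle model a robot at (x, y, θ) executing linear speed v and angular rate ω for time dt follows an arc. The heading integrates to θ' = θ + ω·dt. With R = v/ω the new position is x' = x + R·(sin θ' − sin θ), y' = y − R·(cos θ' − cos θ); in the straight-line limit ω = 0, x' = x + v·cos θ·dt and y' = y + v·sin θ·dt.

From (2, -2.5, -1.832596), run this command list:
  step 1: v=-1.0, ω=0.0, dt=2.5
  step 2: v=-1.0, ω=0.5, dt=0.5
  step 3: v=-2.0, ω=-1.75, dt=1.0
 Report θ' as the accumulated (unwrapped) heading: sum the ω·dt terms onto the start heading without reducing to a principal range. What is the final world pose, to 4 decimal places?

(4.0748, 1.5174, -3.3326)

step 1: θ'=-1.8326 (straight) → pose (2.6470, -0.0852, -1.8326)
step 2: θ'=-1.5826 (R=-2.0000) → pose (2.7151, 0.4089, -1.5826)
step 3: θ'=-3.3326 (R=1.1429) → pose (4.0748, 1.5174, -3.3326)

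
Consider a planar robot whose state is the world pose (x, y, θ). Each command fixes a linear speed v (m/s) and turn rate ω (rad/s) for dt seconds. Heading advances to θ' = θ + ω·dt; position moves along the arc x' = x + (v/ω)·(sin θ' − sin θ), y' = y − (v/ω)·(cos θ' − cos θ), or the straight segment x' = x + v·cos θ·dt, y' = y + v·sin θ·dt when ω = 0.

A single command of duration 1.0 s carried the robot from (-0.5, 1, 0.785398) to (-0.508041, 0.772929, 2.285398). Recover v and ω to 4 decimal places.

v = -0.2500, ω = 1.5000

Δθ = 2.285398 − 0.785398 = 1.500000
ω = Δθ/dt = 1.500000/1.0 = 1.5000
R = −Δy/(cos θ' − cos θ) = -0.1667
v = R·ω = -0.1667·1.5000 = -0.2500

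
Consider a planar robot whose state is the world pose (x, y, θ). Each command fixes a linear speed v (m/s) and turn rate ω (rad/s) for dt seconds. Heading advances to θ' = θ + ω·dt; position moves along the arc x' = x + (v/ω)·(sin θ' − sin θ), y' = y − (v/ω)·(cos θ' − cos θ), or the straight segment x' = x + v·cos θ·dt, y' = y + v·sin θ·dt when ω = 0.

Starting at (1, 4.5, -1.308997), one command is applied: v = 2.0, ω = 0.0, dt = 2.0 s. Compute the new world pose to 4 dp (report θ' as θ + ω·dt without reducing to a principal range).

(2.0353, 0.6363, -1.3090)

θ' = -1.3090 + 0.0·2.0 = -1.3090
ω = 0 → straight: x' = 1 + 2.0·cos(-1.3090)·2.0 = 2.0353
y' = 4.5 + 2.0·sin(-1.3090)·2.0 = 0.6363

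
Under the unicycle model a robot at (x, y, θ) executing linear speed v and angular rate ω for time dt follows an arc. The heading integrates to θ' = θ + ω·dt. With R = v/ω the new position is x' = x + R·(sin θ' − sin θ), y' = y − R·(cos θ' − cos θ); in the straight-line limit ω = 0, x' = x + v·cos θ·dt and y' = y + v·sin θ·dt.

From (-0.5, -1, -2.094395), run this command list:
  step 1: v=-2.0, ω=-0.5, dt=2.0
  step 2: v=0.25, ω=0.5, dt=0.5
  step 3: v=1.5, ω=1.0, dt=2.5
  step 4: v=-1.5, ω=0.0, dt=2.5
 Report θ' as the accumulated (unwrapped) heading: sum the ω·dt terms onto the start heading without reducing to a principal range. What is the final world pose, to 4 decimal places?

step 1: θ'=-3.0944 (R=4.0000) → pose (2.7754, 0.9955, -3.0944)
step 2: θ'=-2.8444 (R=0.5000) → pose (2.6526, 0.9742, -2.8444)
step 3: θ'=-0.3444 (R=1.5000) → pose (2.5854, -1.8720, -0.3444)
step 4: θ'=-0.3444 (straight) → pose (-0.9444, -0.6059, -0.3444)

(-0.9444, -0.6059, -0.3444)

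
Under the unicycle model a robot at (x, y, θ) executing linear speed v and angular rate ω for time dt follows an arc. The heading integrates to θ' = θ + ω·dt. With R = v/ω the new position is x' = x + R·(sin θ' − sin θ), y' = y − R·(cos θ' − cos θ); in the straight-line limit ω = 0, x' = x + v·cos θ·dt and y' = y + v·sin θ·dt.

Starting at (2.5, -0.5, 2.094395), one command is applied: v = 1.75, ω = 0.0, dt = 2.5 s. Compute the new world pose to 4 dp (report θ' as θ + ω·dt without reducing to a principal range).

θ' = 2.0944 + 0.0·2.5 = 2.0944
ω = 0 → straight: x' = 2.5 + 1.75·cos(2.0944)·2.5 = 0.3125
y' = -0.5 + 1.75·sin(2.0944)·2.5 = 3.2889

(0.3125, 3.2889, 2.0944)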